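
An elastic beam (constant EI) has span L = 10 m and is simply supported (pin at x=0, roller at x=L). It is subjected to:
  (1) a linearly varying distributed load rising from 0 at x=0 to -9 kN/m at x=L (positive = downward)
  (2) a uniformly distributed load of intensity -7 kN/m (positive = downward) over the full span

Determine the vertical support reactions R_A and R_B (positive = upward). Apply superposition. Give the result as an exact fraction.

Load 1 — triangular load w₀=-9 kN/m (0→w₀ over full span):
  R_A = w₀L/6 = (-9)·10/6 = -15 kN
  R_B = w₀L/3 = (-9)·10/3 = -30 kN
Load 2 — uniform load w=-7 kN/m over full span:
  R_A = wL/2 = (-7)·10/2 = -35 kN
  R_B = wL/2 = (-7)·10/2 = -35 kN
Superposition: R_A = -50 kN, R_B = -65 kN

R_A = -50 kN, R_B = -65 kN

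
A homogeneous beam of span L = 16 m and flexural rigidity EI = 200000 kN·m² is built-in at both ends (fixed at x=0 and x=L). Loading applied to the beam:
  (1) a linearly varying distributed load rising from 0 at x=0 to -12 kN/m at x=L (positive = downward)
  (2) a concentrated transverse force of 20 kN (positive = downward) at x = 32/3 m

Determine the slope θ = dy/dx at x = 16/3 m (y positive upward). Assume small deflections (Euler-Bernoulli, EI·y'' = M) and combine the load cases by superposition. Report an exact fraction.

θ(16/3) = 2072/3796875 rad

Load 1 — triangular load w₀=-12 kN/m (0→w₀ over full span):
  θ_1 = -w₀(2x(L-x)(L-2x)(x+2L)+x²(L-x)²)/(120LEI) = -(-12)·(2·(16/3)·(16-(16/3))·(16-2·(16/3))·((16/3)+2·16)+(16/3)²·(16-(16/3))²)/(120·16·200000) = 1024/1265625 rad
Load 2 — point force P=20 kN at a=32/3 m (b=L-a=16/3):
  θ_2 = -Pb²x(2aL-(3a+b)x)/(2L³EI)  [x≤a] = -20·(16/3)²·(16/3)·(2·(32/3)·16-(3·(32/3)+(16/3))·(16/3))/(2·16³·200000) = -8/30375 rad
Superposition: θ = Σ θ_i = 2072/3796875 rad ≈ 0.000546 rad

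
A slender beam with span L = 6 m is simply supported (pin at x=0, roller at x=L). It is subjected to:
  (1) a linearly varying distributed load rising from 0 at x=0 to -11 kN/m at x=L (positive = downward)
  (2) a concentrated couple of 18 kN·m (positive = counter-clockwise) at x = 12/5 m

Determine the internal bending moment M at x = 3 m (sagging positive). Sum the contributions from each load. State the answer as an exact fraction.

Load 1 — triangular load w₀=-11 kN/m (0→w₀ over full span):
  M_1 = w₀Lx/6 - w₀x³/(6L) = (-11)·6·3/6 - (-11)·3³/(6·6) = -99/4 kN·m
Load 2 — applied couple M₀=18 kN·m at a=12/5 m (b=L-a=18/5):
  M_2 = M₀x/L - M₀  [x>a] = 18·3/6 - 18 = -9 kN·m
Superposition: M = Σ M_i = -135/4 kN·m ≈ -33.750000 kN·m

M(3) = -135/4 kN·m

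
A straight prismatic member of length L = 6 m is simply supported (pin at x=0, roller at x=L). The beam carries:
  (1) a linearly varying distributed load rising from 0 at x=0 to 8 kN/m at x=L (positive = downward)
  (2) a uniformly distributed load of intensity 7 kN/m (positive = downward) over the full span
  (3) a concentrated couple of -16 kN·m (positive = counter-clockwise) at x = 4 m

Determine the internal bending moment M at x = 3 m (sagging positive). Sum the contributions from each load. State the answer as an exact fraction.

Load 1 — triangular load w₀=8 kN/m (0→w₀ over full span):
  M_1 = w₀Lx/6 - w₀x³/(6L) = 8·6·3/6 - 8·3³/(6·6) = 18 kN·m
Load 2 — uniform load w=7 kN/m over full span:
  M_2 = wx(L-x)/2 = 7·3·(6-3)/2 = 63/2 kN·m
Load 3 — applied couple M₀=-16 kN·m at a=4 m (b=L-a=2):
  M_3 = M₀x/L  [x≤a] = (-16)·3/6 = -8 kN·m
Superposition: M = Σ M_i = 83/2 kN·m ≈ 41.500000 kN·m

M(3) = 83/2 kN·m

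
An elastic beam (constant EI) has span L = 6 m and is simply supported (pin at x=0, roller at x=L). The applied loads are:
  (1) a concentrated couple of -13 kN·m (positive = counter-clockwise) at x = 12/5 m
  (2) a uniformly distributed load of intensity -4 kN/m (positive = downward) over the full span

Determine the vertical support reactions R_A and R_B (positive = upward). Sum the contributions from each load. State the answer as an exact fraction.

R_A = -85/6 kN, R_B = -59/6 kN

Load 1 — applied couple M₀=-13 kN·m at a=12/5 m (b=L-a=18/5):
  R_A = M₀/L = (-13)/6 = -13/6 kN
  R_B = -M₀/L = -(-13)/6 = 13/6 kN
Load 2 — uniform load w=-4 kN/m over full span:
  R_A = wL/2 = (-4)·6/2 = -12 kN
  R_B = wL/2 = (-4)·6/2 = -12 kN
Superposition: R_A = -85/6 kN, R_B = -59/6 kN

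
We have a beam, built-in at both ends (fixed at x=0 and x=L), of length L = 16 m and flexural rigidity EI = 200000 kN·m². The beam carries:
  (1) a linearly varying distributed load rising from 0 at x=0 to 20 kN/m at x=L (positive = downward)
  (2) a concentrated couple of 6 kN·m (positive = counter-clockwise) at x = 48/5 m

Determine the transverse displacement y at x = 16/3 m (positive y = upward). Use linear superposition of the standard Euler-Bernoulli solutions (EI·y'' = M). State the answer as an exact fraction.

y(16/3) = -362288/56953125 m

Load 1 — triangular load w₀=20 kN/m (0→w₀ over full span):
  y_1 = -w₀x²(L-x)²(x+2L)/(120LEI) = -20·(16/3)²·(16-(16/3))²·((16/3)+2·16)/(120·16·200000) = -14336/2278125 m
Load 2 — applied couple M₀=6 kN·m at a=48/5 m (b=L-a=32/5):
  y_2 = (R_Ax³/6 - M_Ax²/2)/EI  [x≤a] with R_A=27/50, M_A=48/25 = ((27/50)·(16/3)³/6 - (48/25)·(16/3)²/2)/200000 = -16/234375 m
Superposition: y = Σ y_i = -362288/56953125 m ≈ -0.006361 m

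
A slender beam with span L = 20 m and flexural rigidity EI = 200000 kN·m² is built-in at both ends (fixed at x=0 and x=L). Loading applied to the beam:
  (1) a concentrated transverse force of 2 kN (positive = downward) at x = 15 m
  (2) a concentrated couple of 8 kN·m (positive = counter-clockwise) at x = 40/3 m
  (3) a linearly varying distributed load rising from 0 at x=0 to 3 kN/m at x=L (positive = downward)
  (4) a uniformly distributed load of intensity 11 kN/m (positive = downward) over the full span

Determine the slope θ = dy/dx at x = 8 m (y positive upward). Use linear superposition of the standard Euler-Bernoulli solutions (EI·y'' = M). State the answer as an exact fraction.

θ(8) = -6283/3000000 rad

Load 1 — point force P=2 kN at a=15 m (b=L-a=5):
  θ_1 = -Pb²x(2aL-(3a+b)x)/(2L³EI)  [x≤a] = -2·5²·8·(2·15·20-(3·15+5)·8)/(2·20³·200000) = -1/40000 rad
Load 2 — applied couple M₀=8 kN·m at a=40/3 m (b=L-a=20/3):
  θ_2 = (R_Ax²/2 - M_Ax)/EI  [x≤a] with R_A=8/15, M_A=8/3 = ((8/15)·8²/2 - (8/3)·8)/200000 = -1/46875 rad
Load 3 — triangular load w₀=3 kN/m (0→w₀ over full span):
  θ_3 = -w₀(2x(L-x)(L-2x)(x+2L)+x²(L-x)²)/(120LEI) = -3·(2·8·(20-8)·(20-2·8)·(8+2·20)+8²·(20-8)²)/(120·20·200000) = -9/31250 rad
Load 4 — uniform load w=11 kN/m over full span:
  θ_4 = -wx(L-x)(L-2x)/(12EI) = -11·8·(20-8)·(20-2·8)/(12·200000) = -11/6250 rad
Superposition: θ = Σ θ_i = -6283/3000000 rad ≈ -0.002094 rad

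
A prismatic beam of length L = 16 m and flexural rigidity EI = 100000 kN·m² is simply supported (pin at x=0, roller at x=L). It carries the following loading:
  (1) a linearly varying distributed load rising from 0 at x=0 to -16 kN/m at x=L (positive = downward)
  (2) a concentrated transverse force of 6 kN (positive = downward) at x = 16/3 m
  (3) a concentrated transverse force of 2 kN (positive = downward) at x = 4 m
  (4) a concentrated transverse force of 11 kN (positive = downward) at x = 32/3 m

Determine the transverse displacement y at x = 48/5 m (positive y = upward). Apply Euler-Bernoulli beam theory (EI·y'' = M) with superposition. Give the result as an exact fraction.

Load 1 — triangular load w₀=-16 kN/m (0→w₀ over full span):
  y_1 = -w₀x(7L⁴-10L²x²+3x⁴)/(360LEI) = -(-16)·(48/5)·(7·16⁴-10·16²·(48/5)²+3·(48/5)⁴)/(360·16·100000) = 9699328/146484375 m
Load 2 — point force P=6 kN at a=16/3 m (b=L-a=32/3):
  y_2 = -Pa(L-x)(2Lx-a²-x²)/(6LEI)  [x>a] = -6·(16/3)·(16-(48/5))·(2·16·(48/5)-(16/3)²-(48/5)²)/(6·16·100000) = -41984/10546875 m
Load 3 — point force P=2 kN at a=4 m (b=L-a=12):
  y_3 = -Pa(L-x)(2Lx-a²-x²)/(6LEI)  [x>a] = -2·4·(16-(48/5))·(2·16·(48/5)-4²-(48/5)²)/(6·16·100000) = -1244/1171875 m
Load 4 — point force P=11 kN at a=32/3 m (b=L-a=16/3):
  y_4 = -Pbx(L²-b²-x²)/(6LEI)  [x≤a] = -11·(16/3)·(48/5)·(16²-(16/3)²-(48/5)²)/(6·16·100000) = -83776/10546875 m
Superposition: y = Σ y_i = 23391484/439453125 m ≈ 0.053229 m

y(48/5) = 23391484/439453125 m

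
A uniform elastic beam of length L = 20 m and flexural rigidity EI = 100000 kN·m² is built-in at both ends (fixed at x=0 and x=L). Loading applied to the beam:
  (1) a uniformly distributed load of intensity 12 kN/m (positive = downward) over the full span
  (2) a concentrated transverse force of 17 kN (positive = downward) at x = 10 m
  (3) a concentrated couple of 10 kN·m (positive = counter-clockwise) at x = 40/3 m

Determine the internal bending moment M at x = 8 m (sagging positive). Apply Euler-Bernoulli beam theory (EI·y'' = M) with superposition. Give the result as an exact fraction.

Load 1 — uniform load w=12 kN/m over full span:
  M_1 = wLx/2 - wL²/12 - wx²/2 = 12·20·8/2 - 12·20²/12 - 12·8²/2 = 176 kN·m
Load 2 — point force P=17 kN at a=10 m (b=L-a=10):
  M_2 = Pb²(3a+b)x/L³ - Pab²/L²  [x≤a] = 17·10²·(3·10+10)·8/20³ - 17·10·10²/20² = 51/2 kN·m
Load 3 — applied couple M₀=10 kN·m at a=40/3 m (b=L-a=20/3):
  M_3 = R_Ax - M_A  [x≤a] with R_A=2/3, M_A=10/3 = (2/3)·8 - (10/3) = 2 kN·m
Superposition: M = Σ M_i = 407/2 kN·m ≈ 203.500000 kN·m

M(8) = 407/2 kN·m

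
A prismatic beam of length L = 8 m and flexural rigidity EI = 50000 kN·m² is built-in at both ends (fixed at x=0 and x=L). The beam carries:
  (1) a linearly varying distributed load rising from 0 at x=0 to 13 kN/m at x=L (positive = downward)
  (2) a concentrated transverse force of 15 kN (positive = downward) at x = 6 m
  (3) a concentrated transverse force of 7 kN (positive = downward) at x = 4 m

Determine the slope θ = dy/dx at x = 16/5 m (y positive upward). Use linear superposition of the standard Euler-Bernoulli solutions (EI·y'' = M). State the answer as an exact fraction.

θ(16/5) = -8267/15625000 rad

Load 1 — triangular load w₀=13 kN/m (0→w₀ over full span):
  θ_1 = -w₀(2x(L-x)(L-2x)(x+2L)+x²(L-x)²)/(120LEI) = -13·(2·(16/5)·(8-(16/5))·(8-2·(16/5))·((16/5)+2·8)+(16/5)²·(8-(16/5))²)/(120·8·50000) = -624/1953125 rad
Load 2 — point force P=15 kN at a=6 m (b=L-a=2):
  θ_2 = -Pb²x(2aL-(3a+b)x)/(2L³EI)  [x≤a] = -15·2²·(16/5)·(2·6·8-(3·6+2)·(16/5))/(2·8³·50000) = -3/25000 rad
Load 3 — point force P=7 kN at a=4 m (b=L-a=4):
  θ_3 = -Pb²x(2aL-(3a+b)x)/(2L³EI)  [x≤a] = -7·4²·(16/5)·(2·4·8-(3·4+4)·(16/5))/(2·8³·50000) = -7/78125 rad
Superposition: θ = Σ θ_i = -8267/15625000 rad ≈ -0.000529 rad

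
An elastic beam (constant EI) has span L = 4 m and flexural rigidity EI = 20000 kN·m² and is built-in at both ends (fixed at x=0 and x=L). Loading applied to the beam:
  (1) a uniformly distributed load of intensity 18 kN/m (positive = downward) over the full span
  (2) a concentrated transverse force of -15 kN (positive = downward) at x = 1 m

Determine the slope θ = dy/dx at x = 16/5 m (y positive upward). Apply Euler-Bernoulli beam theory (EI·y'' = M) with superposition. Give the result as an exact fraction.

θ(16/5) = 1929/5000000 rad

Load 1 — uniform load w=18 kN/m over full span:
  θ_1 = -wx(L-x)(L-2x)/(12EI) = -18·(16/5)·(4-(16/5))·(4-2·(16/5))/(12·20000) = 36/78125 rad
Load 2 — point force P=-15 kN at a=1 m (b=L-a=3):
  θ_2 = Pa²(L-x)(2bL-(3b+a)(L-x))/(2L³EI)  [x>a] = (-15)·1²·(4-(16/5))·(2·3·4-(3·3+1)·(4-(16/5)))/(2·4³·20000) = -3/40000 rad
Superposition: θ = Σ θ_i = 1929/5000000 rad ≈ 0.000386 rad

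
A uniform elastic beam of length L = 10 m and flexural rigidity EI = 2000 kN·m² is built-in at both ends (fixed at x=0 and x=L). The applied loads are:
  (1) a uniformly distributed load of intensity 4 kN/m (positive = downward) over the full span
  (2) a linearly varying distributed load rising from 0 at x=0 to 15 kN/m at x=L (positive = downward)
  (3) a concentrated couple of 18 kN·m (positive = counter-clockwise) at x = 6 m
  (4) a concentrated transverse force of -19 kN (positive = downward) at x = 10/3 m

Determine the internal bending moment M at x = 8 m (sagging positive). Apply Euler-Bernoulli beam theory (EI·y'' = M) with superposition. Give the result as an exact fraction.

Load 1 — uniform load w=4 kN/m over full span:
  M_1 = wLx/2 - wL²/12 - wx²/2 = 4·10·8/2 - 4·10²/12 - 4·8²/2 = -4/3 kN·m
Load 2 — triangular load w₀=15 kN/m (0→w₀ over full span):
  M_2 = 3w₀Lx/20 - w₀L²/30 - w₀x³/(6L) = 3·15·10·8/20 - 15·10²/30 - 15·8³/(6·10) = 2 kN·m
Load 3 — applied couple M₀=18 kN·m at a=6 m (b=L-a=4):
  M_3 = R_Ax - M_A - M₀  [x>a] with R_A=324/125, M_A=144/25 = (324/125)·8 - (144/25) - 18 = -378/125 kN·m
Load 4 — point force P=-19 kN at a=10/3 m (b=L-a=20/3):
  M_4 = Pa²(a+3b)(L-x)/L³ - Pa²b/L²  [x>a] = (-19)·(10/3)²·((10/3)+3·(20/3))·(10-8)/10³ - (-19)·(10/3)²·(20/3)/10² = 38/9 kN·m
Superposition: M = Σ M_i = 2098/1125 kN·m ≈ 1.864889 kN·m

M(8) = 2098/1125 kN·m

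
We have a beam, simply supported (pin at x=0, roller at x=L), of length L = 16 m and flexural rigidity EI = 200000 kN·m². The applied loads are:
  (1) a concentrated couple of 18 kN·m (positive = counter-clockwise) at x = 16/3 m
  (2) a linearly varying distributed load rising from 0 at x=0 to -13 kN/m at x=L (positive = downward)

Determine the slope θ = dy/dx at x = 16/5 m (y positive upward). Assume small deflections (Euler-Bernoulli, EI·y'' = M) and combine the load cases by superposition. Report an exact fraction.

Load 1 — applied couple M₀=18 kN·m at a=16/3 m (b=L-a=32/3):
  θ_1 = (M₀x²/(2L)+C₁)/EI  [x≤a] with C₁=M₀(3b²-L²)/(6L)=16 = (18·(16/5)²/(2·16)+16)/200000 = 17/156250 rad
Load 2 — triangular load w₀=-13 kN/m (0→w₀ over full span):
  θ_2 = -w₀(7L⁴-30L²x²+15x⁴)/(360LEI) = -(-13)·(7·16⁴-30·16²·(16/5)²+15·(16/5)⁴)/(360·16·200000) = 75712/17578125 rad
Superposition: θ = Σ θ_i = 155249/35156250 rad ≈ 0.004416 rad

θ(16/5) = 155249/35156250 rad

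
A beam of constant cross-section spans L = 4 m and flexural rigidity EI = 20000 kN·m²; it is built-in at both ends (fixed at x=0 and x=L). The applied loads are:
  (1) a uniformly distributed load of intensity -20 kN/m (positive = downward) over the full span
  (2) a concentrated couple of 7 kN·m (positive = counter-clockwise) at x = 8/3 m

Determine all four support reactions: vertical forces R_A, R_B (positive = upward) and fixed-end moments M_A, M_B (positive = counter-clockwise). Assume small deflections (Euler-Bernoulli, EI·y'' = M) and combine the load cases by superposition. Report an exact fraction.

Load 1 — uniform load w=-20 kN/m over full span:
  R_A = wL/2 = (-20)·4/2 = -40 kN
  M_A = wL²/12 = (-20)·4²/12 = -80/3 kN·m
  R_B = wL/2 = (-20)·4/2 = -40 kN
  M_B = -wL²/12 = -(-20)·4²/12 = 80/3 kN·m
Load 2 — applied couple M₀=7 kN·m at a=8/3 m (b=L-a=4/3):
  R_A = 6M₀ab/L³ = 6·7·(8/3)·(4/3)/4³ = 7/3 kN
  M_A = M₀b(2a-b)/L² = 7·(4/3)·(2·(8/3)-(4/3))/4² = 7/3 kN·m
  R_B = -6M₀ab/L³ = -6·7·(8/3)·(4/3)/4³ = -7/3 kN
  M_B = M₀a(2b-a)/L² = 7·(8/3)·(2·(4/3)-(8/3))/4² = 0 kN·m
Superposition: R_A = -113/3 kN, M_A = -73/3 kN·m, R_B = -127/3 kN, M_B = 80/3 kN·m

R_A = -113/3 kN, M_A = -73/3 kN·m, R_B = -127/3 kN, M_B = 80/3 kN·m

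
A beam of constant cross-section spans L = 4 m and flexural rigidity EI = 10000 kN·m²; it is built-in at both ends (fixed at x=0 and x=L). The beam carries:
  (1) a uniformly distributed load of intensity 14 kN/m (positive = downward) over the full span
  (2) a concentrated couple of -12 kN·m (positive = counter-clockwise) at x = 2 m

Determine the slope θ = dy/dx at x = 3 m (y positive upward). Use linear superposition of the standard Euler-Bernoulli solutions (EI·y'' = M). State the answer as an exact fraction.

θ(3) = 31/40000 rad

Load 1 — uniform load w=14 kN/m over full span:
  θ_1 = -wx(L-x)(L-2x)/(12EI) = -14·3·(4-3)·(4-2·3)/(12·10000) = 7/10000 rad
Load 2 — applied couple M₀=-12 kN·m at a=2 m (b=L-a=2):
  θ_2 = (R_Ax²/2 - M_Ax - M₀(x-a))/EI  [x>a] with R_A=-9/2, M_A=-3 = ((-9/2)·3²/2 - (-3)·3 - (-12)·(3-2))/10000 = 3/40000 rad
Superposition: θ = Σ θ_i = 31/40000 rad ≈ 0.000775 rad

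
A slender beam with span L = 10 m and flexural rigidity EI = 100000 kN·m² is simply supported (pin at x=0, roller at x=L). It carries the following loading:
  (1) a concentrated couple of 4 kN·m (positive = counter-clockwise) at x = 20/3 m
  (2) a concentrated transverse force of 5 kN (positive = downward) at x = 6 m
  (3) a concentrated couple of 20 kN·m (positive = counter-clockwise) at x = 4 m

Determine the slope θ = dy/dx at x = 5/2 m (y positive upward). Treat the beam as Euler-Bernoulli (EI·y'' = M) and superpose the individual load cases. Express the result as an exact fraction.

Load 1 — applied couple M₀=4 kN·m at a=20/3 m (b=L-a=10/3):
  θ_1 = (M₀x²/(2L)+C₁)/EI  [x≤a] with C₁=M₀(3b²-L²)/(6L)=-40/9 = (4·(5/2)²/(2·10)+(-40/9))/100000 = -23/720000 rad
Load 2 — point force P=5 kN at a=6 m (b=L-a=4):
  θ_2 = -Pb(L²-b²-3x²)/(6LEI)  [x≤a] = -5·4·(10²-4²-3·(5/2)²)/(6·10·100000) = -87/400000 rad
Load 3 — applied couple M₀=20 kN·m at a=4 m (b=L-a=6):
  θ_3 = (M₀x²/(2L)+C₁)/EI  [x≤a] with C₁=M₀(3b²-L²)/(6L)=8/3 = (20·(5/2)²/(2·10)+(8/3))/100000 = 107/1200000 rad
Superposition: θ = Σ θ_i = -577/3600000 rad ≈ -0.000160 rad

θ(5/2) = -577/3600000 rad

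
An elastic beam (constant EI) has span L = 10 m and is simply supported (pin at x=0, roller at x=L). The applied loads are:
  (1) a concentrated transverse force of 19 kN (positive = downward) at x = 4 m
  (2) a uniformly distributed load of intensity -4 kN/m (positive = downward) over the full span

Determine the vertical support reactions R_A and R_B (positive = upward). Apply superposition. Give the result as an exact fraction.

Load 1 — point force P=19 kN at a=4 m (b=L-a=6):
  R_A = Pb/L = 19·6/10 = 57/5 kN
  R_B = Pa/L = 19·4/10 = 38/5 kN
Load 2 — uniform load w=-4 kN/m over full span:
  R_A = wL/2 = (-4)·10/2 = -20 kN
  R_B = wL/2 = (-4)·10/2 = -20 kN
Superposition: R_A = -43/5 kN, R_B = -62/5 kN

R_A = -43/5 kN, R_B = -62/5 kN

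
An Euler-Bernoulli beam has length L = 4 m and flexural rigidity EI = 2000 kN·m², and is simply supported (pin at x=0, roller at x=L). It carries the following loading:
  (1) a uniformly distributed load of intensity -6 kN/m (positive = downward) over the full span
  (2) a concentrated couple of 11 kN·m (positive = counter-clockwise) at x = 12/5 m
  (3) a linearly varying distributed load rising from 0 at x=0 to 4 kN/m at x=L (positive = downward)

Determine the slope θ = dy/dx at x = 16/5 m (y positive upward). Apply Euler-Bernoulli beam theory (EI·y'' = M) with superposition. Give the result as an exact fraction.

Load 1 — uniform load w=-6 kN/m over full span:
  θ_1 = -w(L³-6Lx²+4x³)/(24EI) = -(-6)·(4³-6·4·(16/5)²+4·(16/5)³)/(24·2000) = -99/15625 rad
Load 2 — applied couple M₀=11 kN·m at a=12/5 m (b=L-a=8/5):
  θ_2 = (M₀x²/(2L)-M₀(x-a)+C₁)/EI  [x>a] with C₁=M₀(3b²-L²)/(6L)=-286/75 = (11·(16/5)²/(2·4)-11·((16/5)-(12/5))+(-286/75))/2000 = 11/15000 rad
Load 3 — triangular load w₀=4 kN/m (0→w₀ over full span):
  θ_3 = -w₀(7L⁴-30L²x²+15x⁴)/(360LEI) = -4·(7·4⁴-30·4²·(16/5)²+15·(16/5)⁴)/(360·4·2000) = 1514/703125 rad
Superposition: θ = Σ θ_i = -19403/5625000 rad ≈ -0.003449 rad

θ(16/5) = -19403/5625000 rad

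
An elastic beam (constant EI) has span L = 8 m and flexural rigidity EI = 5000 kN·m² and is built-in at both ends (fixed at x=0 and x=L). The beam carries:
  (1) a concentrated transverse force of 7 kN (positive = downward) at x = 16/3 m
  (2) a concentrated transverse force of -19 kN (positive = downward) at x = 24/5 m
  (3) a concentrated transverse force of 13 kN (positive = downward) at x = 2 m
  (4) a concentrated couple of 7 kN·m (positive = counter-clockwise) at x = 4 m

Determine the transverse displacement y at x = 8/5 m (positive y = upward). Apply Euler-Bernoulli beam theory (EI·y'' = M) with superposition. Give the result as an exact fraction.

Load 1 — point force P=7 kN at a=16/3 m (b=L-a=8/3):
  y_1 = -Pb²x²(3aL-(3a+b)x)/(6L³EI)  [x≤a] = -7·(8/3)²·(8/5)²·(3·(16/3)·8-(3·(16/3)+(8/3))·(8/5))/(6·8³·5000) = -5152/6328125 m
Load 2 — point force P=-19 kN at a=24/5 m (b=L-a=16/5):
  y_2 = -Pb²x²(3aL-(3a+b)x)/(6L³EI)  [x≤a] = -(-19)·(16/5)²·(8/5)²·(3·(24/5)·8-(3·(24/5)+(16/5))·(8/5))/(6·8³·5000) = 82688/29296875 m
Load 3 — point force P=13 kN at a=2 m (b=L-a=6):
  y_3 = -Pb²x²(3aL-(3a+b)x)/(6L³EI)  [x≤a] = -13·6²·(8/5)²·(3·2·8-(3·2+6)·(8/5))/(6·8³·5000) = -351/156250 m
Load 4 — applied couple M₀=7 kN·m at a=4 m (b=L-a=4):
  y_4 = (R_Ax³/6 - M_Ax²/2)/EI  [x≤a] with R_A=21/16, M_A=7/4 = ((21/16)·(8/5)³/6 - (7/4)·(8/5)²/2)/5000 = -21/78125 m
Superposition: y = Σ y_i = -801973/1582031250 m ≈ -0.000507 m

y(8/5) = -801973/1582031250 m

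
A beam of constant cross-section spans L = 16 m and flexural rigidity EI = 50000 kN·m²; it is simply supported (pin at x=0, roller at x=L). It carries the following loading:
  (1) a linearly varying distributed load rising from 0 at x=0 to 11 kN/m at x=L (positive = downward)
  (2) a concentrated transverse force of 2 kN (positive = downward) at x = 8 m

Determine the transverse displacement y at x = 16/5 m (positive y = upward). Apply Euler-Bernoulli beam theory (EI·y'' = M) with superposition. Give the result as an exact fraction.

Load 1 — triangular load w₀=11 kN/m (0→w₀ over full span):
  y_1 = -w₀x(7L⁴-10L²x²+3x⁴)/(360LEI) = -11·(16/5)·(7·16⁴-10·16²·(16/5)²+3·(16/5)⁴)/(360·16·50000) = -7749632/146484375 m
Load 2 — point force P=2 kN at a=8 m (b=L-a=8):
  y_2 = -Pbx(L²-b²-x²)/(6LEI)  [x≤a] = -2·8·(16/5)·(16²-8²-(16/5)²)/(6·16·50000) = -2272/1171875 m
Superposition: y = Σ y_i = -8033632/146484375 m ≈ -0.054843 m

y(16/5) = -8033632/146484375 m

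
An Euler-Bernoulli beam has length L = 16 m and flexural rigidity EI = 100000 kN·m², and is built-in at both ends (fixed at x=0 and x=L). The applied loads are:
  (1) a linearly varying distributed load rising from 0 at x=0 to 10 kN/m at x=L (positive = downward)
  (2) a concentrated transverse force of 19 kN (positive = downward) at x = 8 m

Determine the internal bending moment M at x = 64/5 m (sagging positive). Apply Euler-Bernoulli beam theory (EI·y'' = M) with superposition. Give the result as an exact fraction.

Load 1 — triangular load w₀=10 kN/m (0→w₀ over full span):
  M_1 = 3w₀Lx/20 - w₀L²/30 - w₀x³/(6L) = 3·10·16·(64/5)/20 - 10·16²/30 - 10·(64/5)³/(6·16) = 256/75 kN·m
Load 2 — point force P=19 kN at a=8 m (b=L-a=8):
  M_2 = Pa²(a+3b)(L-x)/L³ - Pa²b/L²  [x>a] = 19·8²·(8+3·8)·(16-(64/5))/16³ - 19·8²·8/16² = -38/5 kN·m
Superposition: M = Σ M_i = -314/75 kN·m ≈ -4.186667 kN·m

M(64/5) = -314/75 kN·m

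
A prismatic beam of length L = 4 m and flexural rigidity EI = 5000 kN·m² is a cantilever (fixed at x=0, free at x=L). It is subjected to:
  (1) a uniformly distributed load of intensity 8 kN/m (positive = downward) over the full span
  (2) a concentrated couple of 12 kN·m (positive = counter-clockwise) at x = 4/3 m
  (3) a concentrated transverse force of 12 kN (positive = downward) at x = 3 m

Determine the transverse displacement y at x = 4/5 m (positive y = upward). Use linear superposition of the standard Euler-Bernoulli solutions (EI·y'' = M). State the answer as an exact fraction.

Load 1 — uniform load w=8 kN/m over full span:
  y_1 = -wx²(x²-4Lx+6L²)/(24EI) = -8·(4/5)²·((4/5)²-4·4·(4/5)+6·4²)/(24·5000) = -4192/1171875 m
Load 2 — applied couple M₀=12 kN·m at a=4/3 m (b=L-a=8/3):
  y_2 = M₀x²/(2EI)  [x≤a] = 12·(4/5)²/(2·5000) = 12/15625 m
Load 3 — point force P=12 kN at a=3 m (b=L-a=1):
  y_3 = -Px²(3a-x)/(6EI)  [x≤a] = -12·(4/5)²·(3·3-(4/5))/(6·5000) = -164/78125 m
Superposition: y = Σ y_i = -5752/1171875 m ≈ -0.004908 m

y(4/5) = -5752/1171875 m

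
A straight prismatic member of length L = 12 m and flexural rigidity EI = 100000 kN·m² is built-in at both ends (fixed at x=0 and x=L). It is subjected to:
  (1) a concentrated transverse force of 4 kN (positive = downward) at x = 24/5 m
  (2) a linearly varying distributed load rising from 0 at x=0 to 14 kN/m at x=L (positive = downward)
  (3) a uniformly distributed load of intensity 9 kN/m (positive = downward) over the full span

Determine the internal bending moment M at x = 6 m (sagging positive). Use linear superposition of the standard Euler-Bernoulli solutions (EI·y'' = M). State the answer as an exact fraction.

M(6) = 2496/25 kN·m

Load 1 — point force P=4 kN at a=24/5 m (b=L-a=36/5):
  M_1 = Pa²(a+3b)(L-x)/L³ - Pa²b/L²  [x>a] = 4·(24/5)²·((24/5)+3·(36/5))·(12-6)/12³ - 4·(24/5)²·(36/5)/12² = 96/25 kN·m
Load 2 — triangular load w₀=14 kN/m (0→w₀ over full span):
  M_2 = 3w₀Lx/20 - w₀L²/30 - w₀x³/(6L) = 3·14·12·6/20 - 14·12²/30 - 14·6³/(6·12) = 42 kN·m
Load 3 — uniform load w=9 kN/m over full span:
  M_3 = wLx/2 - wL²/12 - wx²/2 = 9·12·6/2 - 9·12²/12 - 9·6²/2 = 54 kN·m
Superposition: M = Σ M_i = 2496/25 kN·m ≈ 99.840000 kN·m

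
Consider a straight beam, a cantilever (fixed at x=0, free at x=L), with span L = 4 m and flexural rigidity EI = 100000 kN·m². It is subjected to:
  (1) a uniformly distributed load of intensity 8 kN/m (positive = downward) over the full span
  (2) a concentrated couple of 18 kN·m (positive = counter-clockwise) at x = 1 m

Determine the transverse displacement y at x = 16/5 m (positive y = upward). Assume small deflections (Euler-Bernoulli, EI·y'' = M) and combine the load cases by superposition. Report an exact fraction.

Load 1 — uniform load w=8 kN/m over full span:
  y_1 = -wx²(x²-4Lx+6L²)/(24EI) = -8·(16/5)²·((16/5)²-4·4·(16/5)+6·4²)/(24·100000) = -11008/5859375 m
Load 2 — applied couple M₀=18 kN·m at a=1 m (b=L-a=3):
  y_2 = M₀a(2x-a)/(2EI)  [x>a] = 18·1·(2·(16/5)-1)/(2·100000) = 243/500000 m
Superposition: y = Σ y_i = -261131/187500000 m ≈ -0.001393 m

y(16/5) = -261131/187500000 m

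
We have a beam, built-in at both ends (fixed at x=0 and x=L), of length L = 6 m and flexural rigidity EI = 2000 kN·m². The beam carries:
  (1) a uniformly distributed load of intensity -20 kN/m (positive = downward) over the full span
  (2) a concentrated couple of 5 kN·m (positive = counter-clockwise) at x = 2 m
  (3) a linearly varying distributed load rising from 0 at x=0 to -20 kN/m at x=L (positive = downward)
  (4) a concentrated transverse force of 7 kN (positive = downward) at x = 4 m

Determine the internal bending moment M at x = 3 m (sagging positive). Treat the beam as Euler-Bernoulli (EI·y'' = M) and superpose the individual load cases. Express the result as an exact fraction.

M(3) = -133/3 kN·m

Load 1 — uniform load w=-20 kN/m over full span:
  M_1 = wLx/2 - wL²/12 - wx²/2 = (-20)·6·3/2 - (-20)·6²/12 - (-20)·3²/2 = -30 kN·m
Load 2 — applied couple M₀=5 kN·m at a=2 m (b=L-a=4):
  M_2 = R_Ax - M_A - M₀  [x>a] with R_A=10/9, M_A=0 = (10/9)·3 - 0 - 5 = -5/3 kN·m
Load 3 — triangular load w₀=-20 kN/m (0→w₀ over full span):
  M_3 = 3w₀Lx/20 - w₀L²/30 - w₀x³/(6L) = 3·(-20)·6·3/20 - (-20)·6²/30 - (-20)·3³/(6·6) = -15 kN·m
Load 4 — point force P=7 kN at a=4 m (b=L-a=2):
  M_4 = Pb²(3a+b)x/L³ - Pab²/L²  [x≤a] = 7·2²·(3·4+2)·3/6³ - 7·4·2²/6² = 7/3 kN·m
Superposition: M = Σ M_i = -133/3 kN·m ≈ -44.333333 kN·m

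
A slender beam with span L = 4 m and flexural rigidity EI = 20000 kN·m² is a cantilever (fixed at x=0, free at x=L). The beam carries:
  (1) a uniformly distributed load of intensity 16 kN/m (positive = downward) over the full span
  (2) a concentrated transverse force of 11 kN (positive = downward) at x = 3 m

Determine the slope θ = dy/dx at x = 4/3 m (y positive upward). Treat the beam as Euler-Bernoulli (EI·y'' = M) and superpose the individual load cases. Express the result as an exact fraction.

θ(4/3) = -5/648 rad

Load 1 — uniform load w=16 kN/m over full span:
  θ_1 = -wx(x²-3Lx+3L²)/(6EI) = -16·(4/3)·((4/3)²-3·4·(4/3)+3·4²)/(6·20000) = -304/50625 rad
Load 2 — point force P=11 kN at a=3 m (b=L-a=1):
  θ_2 = -Px(2a-x)/(2EI)  [x≤a] = -11·(4/3)·(2·3-(4/3))/(2·20000) = -77/45000 rad
Superposition: θ = Σ θ_i = -5/648 rad ≈ -0.007716 rad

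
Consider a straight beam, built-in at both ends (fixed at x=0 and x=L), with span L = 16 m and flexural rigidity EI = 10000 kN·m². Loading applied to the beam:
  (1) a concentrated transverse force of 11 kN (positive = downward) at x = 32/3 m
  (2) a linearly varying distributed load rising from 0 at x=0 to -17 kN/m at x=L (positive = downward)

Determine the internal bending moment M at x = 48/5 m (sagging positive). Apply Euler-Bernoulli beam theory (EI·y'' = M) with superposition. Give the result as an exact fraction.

M(48/5) = -255152/3375 kN·m

Load 1 — point force P=11 kN at a=32/3 m (b=L-a=16/3):
  M_1 = Pb²(3a+b)x/L³ - Pab²/L²  [x≤a] = 11·(16/3)²·(3·(32/3)+(16/3))·(48/5)/16³ - 11·(32/3)·(16/3)²/16² = 1936/135 kN·m
Load 2 — triangular load w₀=-17 kN/m (0→w₀ over full span):
  M_2 = 3w₀Lx/20 - w₀L²/30 - w₀x³/(6L) = 3·(-17)·16·(48/5)/20 - (-17)·16²/30 - (-17)·(48/5)³/(6·16) = -33728/375 kN·m
Superposition: M = Σ M_i = -255152/3375 kN·m ≈ -75.600593 kN·m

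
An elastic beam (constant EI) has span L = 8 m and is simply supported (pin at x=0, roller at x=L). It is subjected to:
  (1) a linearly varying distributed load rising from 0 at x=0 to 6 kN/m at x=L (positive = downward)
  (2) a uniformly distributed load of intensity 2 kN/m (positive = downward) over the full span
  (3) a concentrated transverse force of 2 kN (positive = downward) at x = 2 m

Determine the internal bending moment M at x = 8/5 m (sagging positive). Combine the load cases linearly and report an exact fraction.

Load 1 — triangular load w₀=6 kN/m (0→w₀ over full span):
  M_1 = w₀Lx/6 - w₀x³/(6L) = 6·8·(8/5)/6 - 6·(8/5)³/(6·8) = 1536/125 kN·m
Load 2 — uniform load w=2 kN/m over full span:
  M_2 = wx(L-x)/2 = 2·(8/5)·(8-(8/5))/2 = 256/25 kN·m
Load 3 — point force P=2 kN at a=2 m (b=L-a=6):
  M_3 = Pbx/L  [x≤a] = 2·6·(8/5)/8 = 12/5 kN·m
Superposition: M = Σ M_i = 3116/125 kN·m ≈ 24.928000 kN·m

M(8/5) = 3116/125 kN·m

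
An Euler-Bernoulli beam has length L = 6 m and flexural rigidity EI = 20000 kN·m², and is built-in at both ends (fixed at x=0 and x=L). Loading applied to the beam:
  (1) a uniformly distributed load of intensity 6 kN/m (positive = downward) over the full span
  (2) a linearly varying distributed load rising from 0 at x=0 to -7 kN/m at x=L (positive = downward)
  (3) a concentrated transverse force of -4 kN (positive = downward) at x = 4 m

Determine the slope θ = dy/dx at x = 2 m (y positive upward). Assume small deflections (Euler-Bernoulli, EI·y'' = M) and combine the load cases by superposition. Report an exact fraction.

Load 1 — uniform load w=6 kN/m over full span:
  θ_1 = -wx(L-x)(L-2x)/(12EI) = -6·2·(6-2)·(6-2·2)/(12·20000) = -1/2500 rad
Load 2 — triangular load w₀=-7 kN/m (0→w₀ over full span):
  θ_2 = -w₀(2x(L-x)(L-2x)(x+2L)+x²(L-x)²)/(120LEI) = -(-7)·(2·2·(6-2)·(6-2·2)·(2+2·6)+2²·(6-2)²)/(120·6·20000) = 7/28125 rad
Load 3 — point force P=-4 kN at a=4 m (b=L-a=2):
  θ_3 = -Pb²x(2aL-(3a+b)x)/(2L³EI)  [x≤a] = -(-4)·2²·2·(2·4·6-(3·4+2)·2)/(2·6³·20000) = 1/13500 rad
Superposition: θ = Σ θ_i = -13/168750 rad ≈ -0.000077 rad

θ(2) = -13/168750 rad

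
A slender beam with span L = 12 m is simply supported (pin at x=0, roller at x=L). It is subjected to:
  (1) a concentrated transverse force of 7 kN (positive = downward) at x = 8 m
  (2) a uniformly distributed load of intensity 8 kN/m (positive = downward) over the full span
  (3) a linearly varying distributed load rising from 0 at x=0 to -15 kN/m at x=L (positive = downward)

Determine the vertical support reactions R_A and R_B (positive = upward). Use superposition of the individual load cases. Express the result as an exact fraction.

R_A = 61/3 kN, R_B = -22/3 kN

Load 1 — point force P=7 kN at a=8 m (b=L-a=4):
  R_A = Pb/L = 7·4/12 = 7/3 kN
  R_B = Pa/L = 7·8/12 = 14/3 kN
Load 2 — uniform load w=8 kN/m over full span:
  R_A = wL/2 = 8·12/2 = 48 kN
  R_B = wL/2 = 8·12/2 = 48 kN
Load 3 — triangular load w₀=-15 kN/m (0→w₀ over full span):
  R_A = w₀L/6 = (-15)·12/6 = -30 kN
  R_B = w₀L/3 = (-15)·12/3 = -60 kN
Superposition: R_A = 61/3 kN, R_B = -22/3 kN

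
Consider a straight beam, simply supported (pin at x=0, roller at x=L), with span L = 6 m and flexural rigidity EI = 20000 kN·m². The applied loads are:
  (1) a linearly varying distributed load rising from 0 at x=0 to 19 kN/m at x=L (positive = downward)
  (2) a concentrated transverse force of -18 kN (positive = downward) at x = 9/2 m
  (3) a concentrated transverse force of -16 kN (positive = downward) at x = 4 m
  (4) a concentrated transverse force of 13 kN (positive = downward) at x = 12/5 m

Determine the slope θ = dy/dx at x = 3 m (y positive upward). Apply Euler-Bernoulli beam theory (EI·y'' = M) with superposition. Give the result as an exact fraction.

θ(3) = 65947/180000000 rad

Load 1 — triangular load w₀=19 kN/m (0→w₀ over full span):
  θ_1 = -w₀(7L⁴-30L²x²+15x⁴)/(360LEI) = -19·(7·6⁴-30·6²·3²+15·3⁴)/(360·6·20000) = -399/1600000 rad
Load 2 — point force P=-18 kN at a=9/2 m (b=L-a=3/2):
  θ_2 = -Pb(L²-b²-3x²)/(6LEI)  [x≤a] = -(-18)·(3/2)·(6²-(3/2)²-3·3²)/(6·6·20000) = 81/320000 rad
Load 3 — point force P=-16 kN at a=4 m (b=L-a=2):
  θ_3 = -Pb(L²-b²-3x²)/(6LEI)  [x≤a] = -(-16)·2·(6²-2²-3·3²)/(6·6·20000) = 1/4500 rad
Load 4 — point force P=13 kN at a=12/5 m (b=L-a=18/5):
  θ_4 = -Pa(2L²-6Lx+3x²+a²)/(6LEI)  [x>a] = -13·(12/5)·(2·6²-6·6·3+3·3²+(12/5)²)/(6·6·20000) = 351/2500000 rad
Superposition: θ = Σ θ_i = 65947/180000000 rad ≈ 0.000366 rad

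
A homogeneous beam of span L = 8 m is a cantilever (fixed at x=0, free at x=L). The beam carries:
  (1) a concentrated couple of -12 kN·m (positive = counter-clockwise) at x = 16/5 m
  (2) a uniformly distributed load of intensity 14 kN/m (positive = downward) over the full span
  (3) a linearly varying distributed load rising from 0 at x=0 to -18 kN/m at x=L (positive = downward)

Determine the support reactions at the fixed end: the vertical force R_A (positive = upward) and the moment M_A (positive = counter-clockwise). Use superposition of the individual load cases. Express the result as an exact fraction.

R_A = 40 kN, M_A = 76 kN·m

Load 1 — applied couple M₀=-12 kN·m at a=16/5 m (b=L-a=24/5):
  R_A = 0 kN
  M_A = -M₀ = -(-12) = 12 kN·m
Load 2 — uniform load w=14 kN/m over full span:
  R_A = wL = 14·8 = 112 kN
  M_A = wL²/2 = 14·8²/2 = 448 kN·m
Load 3 — triangular load w₀=-18 kN/m (0→w₀ over full span):
  R_A = w₀L/2 = (-18)·8/2 = -72 kN
  M_A = w₀L²/3 = (-18)·8²/3 = -384 kN·m
Superposition: R_A = 40 kN, M_A = 76 kN·m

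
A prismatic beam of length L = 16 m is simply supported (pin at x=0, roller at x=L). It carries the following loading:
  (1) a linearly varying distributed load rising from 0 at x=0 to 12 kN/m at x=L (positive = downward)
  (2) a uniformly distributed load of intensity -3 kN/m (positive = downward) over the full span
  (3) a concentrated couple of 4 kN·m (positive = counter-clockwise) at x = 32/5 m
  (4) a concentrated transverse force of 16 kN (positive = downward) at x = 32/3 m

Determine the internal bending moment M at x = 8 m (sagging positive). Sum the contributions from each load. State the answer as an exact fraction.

Load 1 — triangular load w₀=12 kN/m (0→w₀ over full span):
  M_1 = w₀Lx/6 - w₀x³/(6L) = 12·16·8/6 - 12·8³/(6·16) = 192 kN·m
Load 2 — uniform load w=-3 kN/m over full span:
  M_2 = wx(L-x)/2 = (-3)·8·(16-8)/2 = -96 kN·m
Load 3 — applied couple M₀=4 kN·m at a=32/5 m (b=L-a=48/5):
  M_3 = M₀x/L - M₀  [x>a] = 4·8/16 - 4 = -2 kN·m
Load 4 — point force P=16 kN at a=32/3 m (b=L-a=16/3):
  M_4 = Pbx/L  [x≤a] = 16·(16/3)·8/16 = 128/3 kN·m
Superposition: M = Σ M_i = 410/3 kN·m ≈ 136.666667 kN·m

M(8) = 410/3 kN·m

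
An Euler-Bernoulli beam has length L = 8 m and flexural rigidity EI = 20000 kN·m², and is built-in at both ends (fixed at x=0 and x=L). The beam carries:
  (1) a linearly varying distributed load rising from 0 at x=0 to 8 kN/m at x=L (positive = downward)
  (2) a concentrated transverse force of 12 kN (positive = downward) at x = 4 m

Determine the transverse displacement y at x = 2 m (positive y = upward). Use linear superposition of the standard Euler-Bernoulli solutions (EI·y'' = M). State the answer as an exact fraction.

y(2) = -47/25000 m

Load 1 — triangular load w₀=8 kN/m (0→w₀ over full span):
  y_1 = -w₀x²(L-x)²(x+2L)/(120LEI) = -8·2²·(8-2)²·(2+2·8)/(120·8·20000) = -27/25000 m
Load 2 — point force P=12 kN at a=4 m (b=L-a=4):
  y_2 = -Pb²x²(3aL-(3a+b)x)/(6L³EI)  [x≤a] = -12·4²·2²·(3·4·8-(3·4+4)·2)/(6·8³·20000) = -1/1250 m
Superposition: y = Σ y_i = -47/25000 m ≈ -0.001880 m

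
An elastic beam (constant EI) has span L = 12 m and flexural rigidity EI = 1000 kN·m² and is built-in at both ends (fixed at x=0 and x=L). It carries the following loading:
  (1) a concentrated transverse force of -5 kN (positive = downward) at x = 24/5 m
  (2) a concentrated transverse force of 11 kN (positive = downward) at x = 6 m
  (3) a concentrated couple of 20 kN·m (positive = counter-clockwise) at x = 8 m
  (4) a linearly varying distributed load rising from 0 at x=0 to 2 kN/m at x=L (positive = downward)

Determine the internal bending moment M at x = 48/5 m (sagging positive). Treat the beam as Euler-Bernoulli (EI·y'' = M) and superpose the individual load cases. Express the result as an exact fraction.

Load 1 — point force P=-5 kN at a=24/5 m (b=L-a=36/5):
  M_1 = Pa²(a+3b)(L-x)/L³ - Pa²b/L²  [x>a] = (-5)·(24/5)²·((24/5)+3·(36/5))·(12-(48/5))/12³ - (-5)·(24/5)²·(36/5)/12² = 192/125 kN·m
Load 2 — point force P=11 kN at a=6 m (b=L-a=6):
  M_2 = Pa²(a+3b)(L-x)/L³ - Pa²b/L²  [x>a] = 11·6²·(6+3·6)·(12-(48/5))/12³ - 11·6²·6/12² = -33/10 kN·m
Load 3 — applied couple M₀=20 kN·m at a=8 m (b=L-a=4):
  M_3 = R_Ax - M_A - M₀  [x>a] with R_A=20/9, M_A=20/3 = (20/9)·(48/5) - (20/3) - 20 = -16/3 kN·m
Load 4 — triangular load w₀=2 kN/m (0→w₀ over full span):
  M_4 = 3w₀Lx/20 - w₀L²/30 - w₀x³/(6L) = 3·2·12·(48/5)/20 - 2·12²/30 - 2·(48/5)³/(6·12) = 48/125 kN·m
Superposition: M = Σ M_i = -1007/150 kN·m ≈ -6.713333 kN·m

M(48/5) = -1007/150 kN·m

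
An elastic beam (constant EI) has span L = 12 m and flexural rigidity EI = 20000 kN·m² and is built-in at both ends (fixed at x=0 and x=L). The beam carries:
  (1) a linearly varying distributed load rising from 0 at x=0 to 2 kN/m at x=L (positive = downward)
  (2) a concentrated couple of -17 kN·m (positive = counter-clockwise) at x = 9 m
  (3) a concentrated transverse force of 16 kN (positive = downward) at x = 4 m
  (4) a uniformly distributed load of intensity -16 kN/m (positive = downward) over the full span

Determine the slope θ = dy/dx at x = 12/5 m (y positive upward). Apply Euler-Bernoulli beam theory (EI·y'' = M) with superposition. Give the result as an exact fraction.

θ(12/5) = 85457/9375000 rad

Load 1 — triangular load w₀=2 kN/m (0→w₀ over full span):
  θ_1 = -w₀(2x(L-x)(L-2x)(x+2L)+x²(L-x)²)/(120LEI) = -2·(2·(12/5)·(12-(12/5))·(12-2·(12/5))·((12/5)+2·12)+(12/5)²·(12-(12/5))²)/(120·12·20000) = -252/390625 rad
Load 2 — applied couple M₀=-17 kN·m at a=9 m (b=L-a=3):
  θ_2 = (R_Ax²/2 - M_Ax)/EI  [x≤a] with R_A=-51/32, M_A=-85/16 = ((-51/32)·(12/5)²/2 - (-85/16)·(12/5))/20000 = 51/125000 rad
Load 3 — point force P=16 kN at a=4 m (b=L-a=8):
  θ_3 = -Pb²x(2aL-(3a+b)x)/(2L³EI)  [x≤a] = -16·8²·(12/5)·(2·4·12-(3·4+8)·(12/5))/(2·12³·20000) = -16/9375 rad
Load 4 — uniform load w=-16 kN/m over full span:
  θ_4 = -wx(L-x)(L-2x)/(12EI) = -(-16)·(12/5)·(12-(12/5))·(12-2·(12/5))/(12·20000) = 864/78125 rad
Superposition: θ = Σ θ_i = 85457/9375000 rad ≈ 0.009115 rad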